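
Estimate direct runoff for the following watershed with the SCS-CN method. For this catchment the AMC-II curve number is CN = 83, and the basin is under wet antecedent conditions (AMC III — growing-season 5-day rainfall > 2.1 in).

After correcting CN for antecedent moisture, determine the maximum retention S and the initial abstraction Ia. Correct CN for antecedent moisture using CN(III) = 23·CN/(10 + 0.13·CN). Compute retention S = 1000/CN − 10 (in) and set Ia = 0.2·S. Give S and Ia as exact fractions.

CN(III) from CN(II)=83: (23·83)/(10 + 0.13·83) = 190900/2079 ≈ 91.823
S = 1000/(190900/2079) − 10 = 1700/1909 in ≈ 0.891 in
Ia = 0.2·(1700/1909) = 340/1909 in ≈ 0.178 in

S = 1700/1909 in ≈ 0.891 in; Ia = 340/1909 in ≈ 0.178 in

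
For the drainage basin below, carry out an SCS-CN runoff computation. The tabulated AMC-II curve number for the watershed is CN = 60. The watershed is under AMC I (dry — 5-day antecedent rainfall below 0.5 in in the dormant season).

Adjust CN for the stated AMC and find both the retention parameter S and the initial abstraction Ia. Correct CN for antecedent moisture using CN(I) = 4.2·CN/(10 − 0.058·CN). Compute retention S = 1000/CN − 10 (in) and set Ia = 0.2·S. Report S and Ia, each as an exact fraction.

Dry (AMC I): CN(I) = 4.2·60/(10 − 0.058·60) = 252/(163/25) = 6300/163 ≈ 38.650
S = 1000/(6300/163) − 10 = 1000/63 in ≈ 15.873 in
Ia = 0.2S: 0.2·15.873 = 3.175 in (exactly 200/63)

S = 1000/63 in ≈ 15.873 in; Ia = 200/63 in ≈ 3.175 in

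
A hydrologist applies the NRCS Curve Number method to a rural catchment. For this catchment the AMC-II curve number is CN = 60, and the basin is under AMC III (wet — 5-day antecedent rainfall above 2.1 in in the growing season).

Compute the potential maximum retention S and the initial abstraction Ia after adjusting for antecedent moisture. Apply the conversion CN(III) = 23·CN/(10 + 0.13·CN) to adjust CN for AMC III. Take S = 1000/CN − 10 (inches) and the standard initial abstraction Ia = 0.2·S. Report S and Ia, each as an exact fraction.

Wet (AMC III): CN(III) = 23·60/(10 + 0.13·60) = 1380/(89/5) = 6900/89 ≈ 77.528
Max retention: S = 1000/(6900/89) − 10 = 200/69 in (≈ 2.899 in)
Ia = 0.2S: 0.2·2.899 = 0.580 in (exactly 40/69)

S = 200/69 in ≈ 2.899 in; Ia = 40/69 in ≈ 0.580 in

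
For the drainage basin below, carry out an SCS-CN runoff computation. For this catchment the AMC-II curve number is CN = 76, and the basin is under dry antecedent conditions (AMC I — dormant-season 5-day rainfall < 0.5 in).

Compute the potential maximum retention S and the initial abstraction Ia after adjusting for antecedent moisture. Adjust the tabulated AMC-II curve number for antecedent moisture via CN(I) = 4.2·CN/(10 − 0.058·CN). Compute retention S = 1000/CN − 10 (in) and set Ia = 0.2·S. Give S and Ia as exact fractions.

Dry (AMC I): CN(I) = 4.2·76/(10 − 0.058·76) = (1596/5)/(699/125) = 13300/233 ≈ 57.082
S = 1000/(13300/233) − 10 = 1000/133 in ≈ 7.519 in
Ia = 0.2·(1000/133) = 200/133 in ≈ 1.504 in

S = 1000/133 in ≈ 7.519 in; Ia = 200/133 in ≈ 1.504 in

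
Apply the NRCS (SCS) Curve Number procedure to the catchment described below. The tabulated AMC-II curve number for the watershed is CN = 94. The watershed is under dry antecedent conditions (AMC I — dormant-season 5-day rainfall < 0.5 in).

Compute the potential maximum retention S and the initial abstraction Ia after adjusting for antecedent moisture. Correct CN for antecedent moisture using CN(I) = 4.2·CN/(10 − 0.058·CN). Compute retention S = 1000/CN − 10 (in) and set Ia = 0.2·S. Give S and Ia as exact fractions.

Adjust CN=94 to AMC I: 4.2·94/(10 − 0.058·94) → (1974/5) ÷ (1137/250) = 32900/379 ≈ 86.807
Max retention: S = 1000/(32900/379) − 10 = 500/329 in (≈ 1.520 in)
Ia = 0.2S: 0.2·1.520 = 0.304 in (exactly 100/329)

S = 500/329 in ≈ 1.520 in; Ia = 100/329 in ≈ 0.304 in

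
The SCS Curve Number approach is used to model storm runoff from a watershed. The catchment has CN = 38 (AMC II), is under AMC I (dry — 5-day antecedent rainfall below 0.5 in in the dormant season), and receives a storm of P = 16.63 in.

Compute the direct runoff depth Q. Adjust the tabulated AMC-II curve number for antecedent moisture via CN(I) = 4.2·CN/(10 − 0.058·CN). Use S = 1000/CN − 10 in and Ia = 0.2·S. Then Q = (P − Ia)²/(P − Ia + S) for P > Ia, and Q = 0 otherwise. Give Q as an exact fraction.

Q = 124988410369/75951126300 in ≈ 1.646 in

Dry (AMC I): CN(I) = 4.2·38/(10 − 0.058·38) = (798/5)/(1949/250) = 39900/1949 ≈ 20.472
Retention S: 1000/CN − 10 with CN=20.472 → S = 15500/399 ≈ 38.847 in
Ia = 0.2S: 0.2·38.847 = 7.769 in (exactly 3100/399)
Excess rainfall: 16.630 − 7.769 = 8.861 in; P > Ia so Q > 0
Q: (353537/39900)² ÷ (1903537/39900) = 124988410369/75951126300 in (≈ 1.646 in)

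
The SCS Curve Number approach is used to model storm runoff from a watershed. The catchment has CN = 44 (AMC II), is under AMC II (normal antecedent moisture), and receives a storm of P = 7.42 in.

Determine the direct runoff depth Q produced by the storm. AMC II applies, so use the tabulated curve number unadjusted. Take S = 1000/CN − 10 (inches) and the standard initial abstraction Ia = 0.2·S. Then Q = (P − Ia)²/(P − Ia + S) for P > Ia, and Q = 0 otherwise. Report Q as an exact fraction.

CN(II) = 44; AMC II needs no correction.
Retention S: 1000/CN − 10 with CN=44.000 → S = 140/11 ≈ 12.727 in
Ia = 0.2·(140/11) = 28/11 in ≈ 2.545 in
Excess rainfall: 7.420 − 2.545 = 4.875 in; P > Ia so Q > 0
Q = (2681/550)²/((2681/550) + 140/11) = (7187761/302500)/(9681/550) = 1026823/760650 in ≈ 1.350 in

Q = 1026823/760650 in ≈ 1.350 in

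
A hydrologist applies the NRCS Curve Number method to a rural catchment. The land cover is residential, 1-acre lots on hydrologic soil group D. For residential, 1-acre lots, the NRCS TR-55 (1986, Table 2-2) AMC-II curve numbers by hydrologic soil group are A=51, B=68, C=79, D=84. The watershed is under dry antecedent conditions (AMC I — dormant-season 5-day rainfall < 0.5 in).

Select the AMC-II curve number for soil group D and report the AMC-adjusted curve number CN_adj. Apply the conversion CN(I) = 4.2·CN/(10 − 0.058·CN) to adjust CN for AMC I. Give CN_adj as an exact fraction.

NRCS table: residential, 1-acre lots, soil group D → CN(II) = 84
Dry (AMC I): CN(I) = 4.2·84/(10 − 0.058·84) = (1764/5)/(641/125) = 44100/641 ≈ 68.799

CN_adj = 44100/641 ≈ 68.799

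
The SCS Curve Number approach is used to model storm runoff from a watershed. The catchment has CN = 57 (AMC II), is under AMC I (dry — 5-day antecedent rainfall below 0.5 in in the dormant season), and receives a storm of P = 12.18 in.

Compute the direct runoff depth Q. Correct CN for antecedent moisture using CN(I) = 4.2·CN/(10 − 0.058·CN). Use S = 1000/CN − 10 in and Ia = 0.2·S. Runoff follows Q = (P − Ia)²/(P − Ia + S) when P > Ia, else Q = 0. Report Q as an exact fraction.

CN(I) from CN(II)=57: (4.2·57)/(10 − 0.058·57) = 119700/3347 ≈ 35.763
Retention S: 1000/CN − 10 with CN=35.763 → S = 21500/1197 ≈ 17.962 in
Initial abstraction Ia = S/5 = (21500/1197)/5 = 4300/1197 ≈ 3.592 in
P − Ia = 12.180 − 3.592 = 513973/59850 ≈ 8.588 in (> 0, runoff occurs)
Q = (513973/59850)²/((513973/59850) + 21500/1197) = (264168244729/3582022500)/(1588973/59850) = 264168244729/95100034050 in ≈ 2.778 in

Q = 264168244729/95100034050 in ≈ 2.778 in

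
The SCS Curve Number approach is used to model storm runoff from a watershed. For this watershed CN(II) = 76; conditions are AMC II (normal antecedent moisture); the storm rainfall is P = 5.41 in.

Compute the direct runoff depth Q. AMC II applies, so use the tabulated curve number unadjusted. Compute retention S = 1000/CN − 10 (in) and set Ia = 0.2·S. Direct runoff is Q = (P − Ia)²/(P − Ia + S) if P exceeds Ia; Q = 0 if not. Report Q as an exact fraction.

Average conditions: CN = 76 (no AMC adjustment).
Retention S: 1000/CN − 10 with CN=76.000 → S = 60/19 ≈ 3.158 in
Ia = 0.2S: 0.2·3.158 = 0.632 in (exactly 12/19)
Excess rainfall: 5.410 − 0.632 = 4.778 in; P > Ia so Q > 0
Q: (9079/1900)² ÷ (15079/1900) = 82428241/28650100 in (≈ 2.877 in)

Q = 82428241/28650100 in ≈ 2.877 in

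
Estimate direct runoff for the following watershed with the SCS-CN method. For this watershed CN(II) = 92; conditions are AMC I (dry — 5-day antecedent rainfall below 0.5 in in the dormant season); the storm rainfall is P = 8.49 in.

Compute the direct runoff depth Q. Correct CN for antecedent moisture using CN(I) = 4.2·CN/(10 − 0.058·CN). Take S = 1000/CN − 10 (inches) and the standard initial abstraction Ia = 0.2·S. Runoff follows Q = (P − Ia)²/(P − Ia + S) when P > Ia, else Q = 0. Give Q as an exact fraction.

Adjust CN=92 to AMC I: 4.2·92/(10 − 0.058·92) → (1932/5) ÷ (583/125) = 48300/583 ≈ 82.847
S = 1000/(48300/583) − 10 = 1000/483 in ≈ 2.070 in
Initial abstraction Ia = S/5 = (1000/483)/5 = 200/483 ≈ 0.414 in
Since P=8.490 > Ia=0.414: effective rainfall P−Ia = 390067/48300 in
Q = (390067/48300)²/((390067/48300) + 1000/483) = (152152264489/2332890000)/(490067/48300) = 152152264489/23670236100 in ≈ 6.428 in

Q = 152152264489/23670236100 in ≈ 6.428 in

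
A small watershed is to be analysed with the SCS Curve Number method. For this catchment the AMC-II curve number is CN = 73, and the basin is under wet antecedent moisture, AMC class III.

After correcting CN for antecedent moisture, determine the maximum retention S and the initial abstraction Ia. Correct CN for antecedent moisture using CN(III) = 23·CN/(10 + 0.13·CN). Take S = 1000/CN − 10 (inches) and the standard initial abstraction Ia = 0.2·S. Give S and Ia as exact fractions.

S = 2700/1679 in ≈ 1.608 in; Ia = 540/1679 in ≈ 0.322 in

Adjust CN=73 to AMC III: 23·73/(10 + 0.13·73) → 1679 ÷ (1949/100) = 167900/1949 ≈ 86.147
S = 1000/(167900/1949) − 10 = 2700/1679 in ≈ 1.608 in
Ia = 0.2S: 0.2·1.608 = 0.322 in (exactly 540/1679)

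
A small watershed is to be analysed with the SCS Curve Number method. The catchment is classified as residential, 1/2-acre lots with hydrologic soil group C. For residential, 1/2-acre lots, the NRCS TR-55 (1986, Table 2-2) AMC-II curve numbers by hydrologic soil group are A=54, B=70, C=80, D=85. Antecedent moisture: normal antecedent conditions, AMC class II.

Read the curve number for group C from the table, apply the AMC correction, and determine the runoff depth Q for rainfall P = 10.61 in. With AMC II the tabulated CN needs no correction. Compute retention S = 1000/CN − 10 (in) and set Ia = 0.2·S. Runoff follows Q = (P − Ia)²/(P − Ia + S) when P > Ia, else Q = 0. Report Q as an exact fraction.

NRCS table: residential, 1/2-acre lots, soil group C → CN(II) = 80
AMC II — tabulated CN = 80 applies directly.
S = 1000/80 − 10 = 5/2 in ≈ 2.500 in
Ia = 0.2·(5/2) = 1/2 in ≈ 0.500 in
Since P=10.610 > Ia=0.500: effective rainfall P−Ia = 1011/100 in
Q: (1011/100)² ÷ (1261/100) = 1022121/126100 in (≈ 8.106 in)

Q = 1022121/126100 in ≈ 8.106 in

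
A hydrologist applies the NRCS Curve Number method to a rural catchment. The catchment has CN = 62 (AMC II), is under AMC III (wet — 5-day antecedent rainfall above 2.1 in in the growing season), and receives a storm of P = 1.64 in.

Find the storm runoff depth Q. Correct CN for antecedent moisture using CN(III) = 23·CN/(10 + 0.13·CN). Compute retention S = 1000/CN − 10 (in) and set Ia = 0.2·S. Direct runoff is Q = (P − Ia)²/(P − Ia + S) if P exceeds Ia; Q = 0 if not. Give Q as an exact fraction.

Q = 389391289/1198428225 in ≈ 0.325 in

Wet (AMC III): CN(III) = 23·62/(10 + 0.13·62) = 1426/(903/50) = 71300/903 ≈ 78.959
Retention S: 1000/CN − 10 with CN=78.959 → S = 1900/713 ≈ 2.665 in
Initial abstraction Ia = S/5 = (1900/713)/5 = 380/713 ≈ 0.533 in
Since P=1.640 > Ia=0.533: effective rainfall P−Ia = 19733/17825 in
Q: (19733/17825)² ÷ (67233/17825) = 389391289/1198428225 in (≈ 0.325 in)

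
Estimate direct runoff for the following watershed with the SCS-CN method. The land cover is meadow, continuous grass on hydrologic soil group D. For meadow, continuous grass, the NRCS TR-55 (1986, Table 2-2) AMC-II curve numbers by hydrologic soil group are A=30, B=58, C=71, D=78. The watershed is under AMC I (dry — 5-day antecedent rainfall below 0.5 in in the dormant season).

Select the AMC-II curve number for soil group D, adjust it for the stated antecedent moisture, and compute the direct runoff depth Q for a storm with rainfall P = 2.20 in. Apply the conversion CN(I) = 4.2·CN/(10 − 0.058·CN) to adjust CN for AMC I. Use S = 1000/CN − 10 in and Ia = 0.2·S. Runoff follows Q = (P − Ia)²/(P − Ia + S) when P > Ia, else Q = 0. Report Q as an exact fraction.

NRCS table: meadow, continuous grass, soil group D → CN(II) = 78
Dry (AMC I): CN(I) = 4.2·78/(10 − 0.058·78) = (1638/5)/(1369/250) = 81900/1369 ≈ 59.825
Retention S: 1000/CN − 10 with CN=59.825 → S = 5500/819 ≈ 6.716 in
Ia = 0.2·(5500/819) = 1100/819 in ≈ 1.343 in
Since P=2.200 > Ia=1.343: effective rainfall P−Ia = 3509/4095 in
Runoff Q = (P−Ia)²/(P−Ia+S) = (0.857)²/(0.857+6.716) = 1119371/11543805 ≈ 0.097 in

Q = 1119371/11543805 in ≈ 0.097 in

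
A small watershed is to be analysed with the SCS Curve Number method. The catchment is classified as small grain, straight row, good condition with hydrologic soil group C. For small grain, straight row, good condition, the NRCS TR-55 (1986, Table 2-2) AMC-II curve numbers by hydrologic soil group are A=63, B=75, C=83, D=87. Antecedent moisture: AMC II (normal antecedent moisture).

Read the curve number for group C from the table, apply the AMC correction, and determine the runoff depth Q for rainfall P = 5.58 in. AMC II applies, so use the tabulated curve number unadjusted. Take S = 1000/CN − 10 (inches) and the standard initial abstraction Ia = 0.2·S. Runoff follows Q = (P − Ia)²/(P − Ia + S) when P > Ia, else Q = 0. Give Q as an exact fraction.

Q = 460402849/124321550 in ≈ 3.703 in

NRCS table: small grain, straight row, good condition, soil group C → CN(II) = 83
CN(II) = 83; AMC II needs no correction.
Max retention: S = 1000/83 − 10 = 170/83 in (≈ 2.048 in)
Ia = 0.2S: 0.2·2.048 = 0.410 in (exactly 34/83)
Excess rainfall: 5.580 − 0.410 = 5.170 in; P > Ia so Q > 0
Q = (21457/4150)²/((21457/4150) + 170/83) = (460402849/17222500)/(29957/4150) = 460402849/124321550 in ≈ 3.703 in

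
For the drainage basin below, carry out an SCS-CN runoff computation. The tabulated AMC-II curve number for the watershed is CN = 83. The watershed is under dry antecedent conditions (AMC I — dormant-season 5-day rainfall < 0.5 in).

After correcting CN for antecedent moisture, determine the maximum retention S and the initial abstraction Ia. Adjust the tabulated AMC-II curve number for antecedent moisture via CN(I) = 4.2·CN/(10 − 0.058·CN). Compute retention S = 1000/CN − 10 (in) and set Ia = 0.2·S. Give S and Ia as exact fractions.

Adjust CN=83 to AMC I: 4.2·83/(10 − 0.058·83) → (1743/5) ÷ (2593/500) = 174300/2593 ≈ 67.219
S = 1000/(174300/2593) − 10 = 8500/1743 in ≈ 4.877 in
Ia = 0.2S: 0.2·4.877 = 0.975 in (exactly 1700/1743)

S = 8500/1743 in ≈ 4.877 in; Ia = 1700/1743 in ≈ 0.975 in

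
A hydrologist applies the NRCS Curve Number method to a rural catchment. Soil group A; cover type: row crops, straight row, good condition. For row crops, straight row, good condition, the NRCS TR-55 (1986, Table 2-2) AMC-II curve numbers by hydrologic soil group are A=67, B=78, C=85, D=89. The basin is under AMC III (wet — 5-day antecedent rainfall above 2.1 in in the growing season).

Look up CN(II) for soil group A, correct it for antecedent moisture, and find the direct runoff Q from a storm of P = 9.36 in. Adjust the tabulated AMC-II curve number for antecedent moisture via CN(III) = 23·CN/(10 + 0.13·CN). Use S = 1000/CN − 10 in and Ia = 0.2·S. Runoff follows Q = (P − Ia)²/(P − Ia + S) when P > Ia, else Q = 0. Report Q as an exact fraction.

NRCS table: row crops, straight row, good condition, soil group A → CN(II) = 67
Adjust CN=67 to AMC III: 23·67/(10 + 0.13·67) → 1541 ÷ (1871/100) = 154100/1871 ≈ 82.362
Retention S: 1000/CN − 10 with CN=82.362 → S = 3300/1541 ≈ 2.141 in
Ia = 0.2S: 0.2·2.141 = 0.428 in (exactly 660/1541)
Since P=9.360 > Ia=0.428: effective rainfall P−Ia = 344094/38525 in
Q = (344094/38525)²/((344094/38525) + 3300/1541) = (118400680836/1484175625)/(426594/38525) = 19733446806/2739088975 in ≈ 7.204 in

Q = 19733446806/2739088975 in ≈ 7.204 in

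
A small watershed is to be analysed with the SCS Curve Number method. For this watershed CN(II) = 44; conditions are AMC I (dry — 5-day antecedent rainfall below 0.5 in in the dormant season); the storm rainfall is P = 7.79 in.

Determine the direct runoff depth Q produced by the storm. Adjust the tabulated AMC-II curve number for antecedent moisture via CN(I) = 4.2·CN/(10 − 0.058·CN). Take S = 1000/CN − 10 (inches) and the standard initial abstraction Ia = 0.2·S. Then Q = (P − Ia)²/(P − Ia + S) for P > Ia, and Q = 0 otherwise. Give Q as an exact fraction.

Q = 32569849/348833100 in ≈ 0.093 in

CN(I) from CN(II)=44: (4.2·44)/(10 − 0.058·44) = 3300/133 ≈ 24.812
S = 1000/(3300/133) − 10 = 1000/33 in ≈ 30.303 in
Ia = 0.2S: 0.2·30.303 = 6.061 in (exactly 200/33)
P − Ia = 7.790 − 6.061 = 5707/3300 ≈ 1.729 in (> 0, runoff occurs)
Q = (5707/3300)²/((5707/3300) + 1000/33) = (32569849/10890000)/(105707/3300) = 32569849/348833100 in ≈ 0.093 in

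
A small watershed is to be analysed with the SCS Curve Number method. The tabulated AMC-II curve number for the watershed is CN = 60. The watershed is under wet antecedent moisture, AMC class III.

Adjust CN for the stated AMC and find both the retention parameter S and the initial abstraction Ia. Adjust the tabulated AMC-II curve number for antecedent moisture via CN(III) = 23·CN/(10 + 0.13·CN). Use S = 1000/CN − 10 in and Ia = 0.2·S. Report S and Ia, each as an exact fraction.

Wet (AMC III): CN(III) = 23·60/(10 + 0.13·60) = 1380/(89/5) = 6900/89 ≈ 77.528
Retention S: 1000/CN − 10 with CN=77.528 → S = 200/69 ≈ 2.899 in
Initial abstraction Ia = S/5 = (200/69)/5 = 40/69 ≈ 0.580 in

S = 200/69 in ≈ 2.899 in; Ia = 40/69 in ≈ 0.580 in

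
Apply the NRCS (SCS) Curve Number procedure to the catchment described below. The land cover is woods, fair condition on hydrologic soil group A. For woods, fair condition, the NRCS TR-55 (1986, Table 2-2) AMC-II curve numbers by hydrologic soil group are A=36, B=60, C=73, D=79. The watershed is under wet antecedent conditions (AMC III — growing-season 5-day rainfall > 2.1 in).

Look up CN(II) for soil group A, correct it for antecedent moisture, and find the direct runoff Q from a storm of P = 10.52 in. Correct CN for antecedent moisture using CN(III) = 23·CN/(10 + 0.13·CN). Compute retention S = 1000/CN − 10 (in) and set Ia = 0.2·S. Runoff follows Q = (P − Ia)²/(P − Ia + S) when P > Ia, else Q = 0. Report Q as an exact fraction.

NRCS table: woods, fair condition, soil group A → CN(II) = 36
Adjust CN=36 to AMC III: 23·36/(10 + 0.13·36) → 828 ÷ (367/25) = 20700/367 ≈ 56.403
Retention S: 1000/CN − 10 with CN=56.403 → S = 1600/207 ≈ 7.729 in
Ia = 0.2S: 0.2·7.729 = 1.546 in (exactly 320/207)
Excess rainfall: 10.520 − 1.546 = 8.974 in; P > Ia so Q > 0
Q = (46441/5175)²/((46441/5175) + 1600/207) = (2156766481/26780625)/(86441/5175) = 2156766481/447332175 in ≈ 4.821 in

Q = 2156766481/447332175 in ≈ 4.821 in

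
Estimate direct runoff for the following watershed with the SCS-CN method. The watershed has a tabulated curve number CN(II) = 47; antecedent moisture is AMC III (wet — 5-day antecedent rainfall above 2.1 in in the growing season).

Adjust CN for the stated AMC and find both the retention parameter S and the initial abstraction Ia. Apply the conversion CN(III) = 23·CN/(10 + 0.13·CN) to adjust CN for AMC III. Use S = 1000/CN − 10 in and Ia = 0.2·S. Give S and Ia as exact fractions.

S = 5300/1081 in ≈ 4.903 in; Ia = 1060/1081 in ≈ 0.981 in

Adjust CN=47 to AMC III: 23·47/(10 + 0.13·47) → 1081 ÷ (1611/100) = 108100/1611 ≈ 67.101
Max retention: S = 1000/(108100/1611) − 10 = 5300/1081 in (≈ 4.903 in)
Initial abstraction Ia = S/5 = (5300/1081)/5 = 1060/1081 ≈ 0.981 in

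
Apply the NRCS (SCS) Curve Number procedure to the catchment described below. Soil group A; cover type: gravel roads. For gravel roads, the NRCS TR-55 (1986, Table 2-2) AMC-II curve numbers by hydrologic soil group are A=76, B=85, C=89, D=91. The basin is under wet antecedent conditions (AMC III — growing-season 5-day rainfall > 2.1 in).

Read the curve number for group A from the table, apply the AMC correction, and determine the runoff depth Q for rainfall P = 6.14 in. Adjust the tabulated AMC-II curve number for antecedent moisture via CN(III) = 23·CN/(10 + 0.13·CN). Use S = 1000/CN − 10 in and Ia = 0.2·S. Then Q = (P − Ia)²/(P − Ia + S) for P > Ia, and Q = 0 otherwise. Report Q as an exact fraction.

Q = 16424729281/3455774150 in ≈ 4.753 in

NRCS table: gravel roads, soil group A → CN(II) = 76
Wet (AMC III): CN(III) = 23·76/(10 + 0.13·76) = 1748/(497/25) = 43700/497 ≈ 87.928
Max retention: S = 1000/(43700/497) − 10 = 600/437 in (≈ 1.373 in)
Ia = 0.2·(600/437) = 120/437 in ≈ 0.275 in
Since P=6.140 > Ia=0.275: effective rainfall P−Ia = 128159/21850 in
Q: (128159/21850)² ÷ (158159/21850) = 16424729281/3455774150 in (≈ 4.753 in)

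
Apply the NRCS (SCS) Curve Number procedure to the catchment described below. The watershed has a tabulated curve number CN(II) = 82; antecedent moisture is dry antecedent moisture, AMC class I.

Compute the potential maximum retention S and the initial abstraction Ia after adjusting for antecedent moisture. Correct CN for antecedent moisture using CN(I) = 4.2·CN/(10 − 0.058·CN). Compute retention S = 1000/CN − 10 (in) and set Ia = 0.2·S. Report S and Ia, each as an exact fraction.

S = 1500/287 in ≈ 5.226 in; Ia = 300/287 in ≈ 1.045 in

CN(I) from CN(II)=82: (4.2·82)/(10 − 0.058·82) = 28700/437 ≈ 65.675
S = 1000/(28700/437) − 10 = 1500/287 in ≈ 5.226 in
Initial abstraction Ia = S/5 = (1500/287)/5 = 300/287 ≈ 1.045 in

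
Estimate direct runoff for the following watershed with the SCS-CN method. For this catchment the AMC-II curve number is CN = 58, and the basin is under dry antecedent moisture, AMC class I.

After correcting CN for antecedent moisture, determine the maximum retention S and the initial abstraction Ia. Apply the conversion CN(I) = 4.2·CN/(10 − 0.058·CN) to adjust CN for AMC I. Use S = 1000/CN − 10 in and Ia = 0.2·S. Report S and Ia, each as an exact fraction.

S = 500/29 in ≈ 17.241 in; Ia = 100/29 in ≈ 3.448 in

CN(I) from CN(II)=58: (4.2·58)/(10 − 0.058·58) = 2900/79 ≈ 36.709
Retention S: 1000/CN − 10 with CN=36.709 → S = 500/29 ≈ 17.241 in
Ia = 0.2S: 0.2·17.241 = 3.448 in (exactly 100/29)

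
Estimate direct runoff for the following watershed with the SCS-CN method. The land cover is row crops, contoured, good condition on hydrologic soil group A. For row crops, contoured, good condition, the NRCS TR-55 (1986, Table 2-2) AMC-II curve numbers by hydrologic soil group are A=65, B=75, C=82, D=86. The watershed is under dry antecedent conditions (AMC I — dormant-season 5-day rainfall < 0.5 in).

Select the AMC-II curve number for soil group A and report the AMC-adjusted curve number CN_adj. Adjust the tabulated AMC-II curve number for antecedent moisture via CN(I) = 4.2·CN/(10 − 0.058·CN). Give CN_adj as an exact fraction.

CN_adj = 3900/89 ≈ 43.820

NRCS table: row crops, contoured, good condition, soil group A → CN(II) = 65
Adjust CN=65 to AMC I: 4.2·65/(10 − 0.058·65) → 273 ÷ (623/100) = 3900/89 ≈ 43.820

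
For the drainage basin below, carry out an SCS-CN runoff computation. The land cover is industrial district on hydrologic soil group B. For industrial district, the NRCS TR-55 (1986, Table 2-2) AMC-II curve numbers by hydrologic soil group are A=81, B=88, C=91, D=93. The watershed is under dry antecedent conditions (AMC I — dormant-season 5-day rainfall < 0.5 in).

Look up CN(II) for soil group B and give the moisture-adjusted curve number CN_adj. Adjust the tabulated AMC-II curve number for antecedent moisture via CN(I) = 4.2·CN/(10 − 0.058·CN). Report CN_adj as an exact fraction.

NRCS table: industrial district, soil group B → CN(II) = 88
Dry (AMC I): CN(I) = 4.2·88/(10 − 0.058·88) = (1848/5)/(612/125) = 3850/51 ≈ 75.490

CN_adj = 3850/51 ≈ 75.490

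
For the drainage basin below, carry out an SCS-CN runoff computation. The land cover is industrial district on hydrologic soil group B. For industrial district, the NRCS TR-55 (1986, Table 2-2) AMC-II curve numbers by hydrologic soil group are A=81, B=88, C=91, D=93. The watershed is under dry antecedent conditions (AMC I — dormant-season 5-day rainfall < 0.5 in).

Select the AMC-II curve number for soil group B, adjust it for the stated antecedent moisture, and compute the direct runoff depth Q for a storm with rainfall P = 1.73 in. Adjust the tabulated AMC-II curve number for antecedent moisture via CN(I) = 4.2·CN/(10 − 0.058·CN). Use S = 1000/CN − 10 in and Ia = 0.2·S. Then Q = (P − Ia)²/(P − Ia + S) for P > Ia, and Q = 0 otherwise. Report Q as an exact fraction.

Q = 69239041/256571700 in ≈ 0.270 in

NRCS table: industrial district, soil group B → CN(II) = 88
Adjust CN=88 to AMC I: 4.2·88/(10 − 0.058·88) → (1848/5) ÷ (612/125) = 3850/51 ≈ 75.490
S = 1000/(3850/51) − 10 = 250/77 in ≈ 3.247 in
Initial abstraction Ia = S/5 = (250/77)/5 = 50/77 ≈ 0.649 in
Excess rainfall: 1.730 − 0.649 = 1.081 in; P > Ia so Q > 0
Runoff Q = (P−Ia)²/(P−Ia+S) = (1.081)²/(1.081+3.247) = 69239041/256571700 ≈ 0.270 in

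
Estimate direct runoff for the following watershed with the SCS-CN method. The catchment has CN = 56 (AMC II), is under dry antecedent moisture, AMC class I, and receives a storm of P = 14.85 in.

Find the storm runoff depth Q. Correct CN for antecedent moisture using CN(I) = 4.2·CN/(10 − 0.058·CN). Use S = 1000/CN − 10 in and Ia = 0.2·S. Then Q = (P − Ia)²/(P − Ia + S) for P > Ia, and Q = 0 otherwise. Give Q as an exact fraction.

Adjust CN=56 to AMC I: 4.2·56/(10 − 0.058·56) → (1176/5) ÷ (844/125) = 7350/211 ≈ 34.834
Retention S: 1000/CN − 10 with CN=34.834 → S = 2750/147 ≈ 18.707 in
Ia = 0.2·(2750/147) = 550/147 in ≈ 3.741 in
Excess rainfall: 14.850 − 3.741 = 11.109 in; P > Ia so Q > 0
Q = (32659/2940)²/((32659/2940) + 2750/147) = (1066610281/8643600)/(87659/2940) = 96964571/23428860 in ≈ 4.139 in

Q = 96964571/23428860 in ≈ 4.139 in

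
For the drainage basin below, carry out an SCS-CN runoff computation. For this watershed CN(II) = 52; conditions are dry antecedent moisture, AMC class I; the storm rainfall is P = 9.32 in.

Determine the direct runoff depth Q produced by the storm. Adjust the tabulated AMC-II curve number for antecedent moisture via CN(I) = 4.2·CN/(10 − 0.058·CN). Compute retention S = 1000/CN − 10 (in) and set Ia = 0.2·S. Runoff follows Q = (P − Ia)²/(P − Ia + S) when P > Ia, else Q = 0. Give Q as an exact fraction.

Dry (AMC I): CN(I) = 4.2·52/(10 − 0.058·52) = (1092/5)/(873/125) = 9100/291 ≈ 31.271
Max retention: S = 1000/(9100/291) − 10 = 2000/91 in (≈ 21.978 in)
Initial abstraction Ia = S/5 = (2000/91)/5 = 400/91 ≈ 4.396 in
Excess rainfall: 9.320 − 4.396 = 4.924 in; P > Ia so Q > 0
Q: (11203/2275)² ÷ (61203/2275) = 125507209/139236825 in (≈ 0.901 in)

Q = 125507209/139236825 in ≈ 0.901 in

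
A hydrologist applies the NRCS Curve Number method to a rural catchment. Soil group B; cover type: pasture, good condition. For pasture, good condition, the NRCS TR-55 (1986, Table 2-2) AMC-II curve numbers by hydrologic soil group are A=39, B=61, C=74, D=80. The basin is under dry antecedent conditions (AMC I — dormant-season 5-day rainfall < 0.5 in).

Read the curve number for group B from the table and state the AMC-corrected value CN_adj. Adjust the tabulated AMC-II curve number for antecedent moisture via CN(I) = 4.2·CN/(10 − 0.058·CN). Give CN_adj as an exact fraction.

CN_adj = 42700/1077 ≈ 39.647

NRCS table: pasture, good condition, soil group B → CN(II) = 61
Dry (AMC I): CN(I) = 4.2·61/(10 − 0.058·61) = (1281/5)/(3231/500) = 42700/1077 ≈ 39.647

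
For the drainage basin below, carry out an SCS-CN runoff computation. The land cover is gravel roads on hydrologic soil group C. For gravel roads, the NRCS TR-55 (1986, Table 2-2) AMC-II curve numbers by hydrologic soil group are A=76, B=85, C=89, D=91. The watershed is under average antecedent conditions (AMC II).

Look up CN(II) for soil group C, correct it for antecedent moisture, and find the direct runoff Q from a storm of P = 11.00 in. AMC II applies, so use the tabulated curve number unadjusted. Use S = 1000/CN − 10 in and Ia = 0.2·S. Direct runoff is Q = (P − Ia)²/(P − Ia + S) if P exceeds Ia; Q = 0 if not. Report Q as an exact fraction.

Q = 83259/8633 in ≈ 9.644 in

NRCS table: gravel roads, soil group C → CN(II) = 89
Average conditions: CN = 89 (no AMC adjustment).
S = 1000/89 − 10 = 110/89 in ≈ 1.236 in
Initial abstraction Ia = S/5 = (110/89)/5 = 22/89 ≈ 0.247 in
Since P=11.000 > Ia=0.247: effective rainfall P−Ia = 957/89 in
Q: (957/89)² ÷ (1067/89) = 83259/8633 in (≈ 9.644 in)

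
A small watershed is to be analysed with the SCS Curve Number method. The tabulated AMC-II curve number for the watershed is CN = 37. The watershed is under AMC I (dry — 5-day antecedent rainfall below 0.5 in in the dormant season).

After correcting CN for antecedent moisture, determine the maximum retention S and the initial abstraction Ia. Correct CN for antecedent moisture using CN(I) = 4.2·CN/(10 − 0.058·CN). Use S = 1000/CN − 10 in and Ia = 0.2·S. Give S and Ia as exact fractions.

S = 1500/37 in ≈ 40.541 in; Ia = 300/37 in ≈ 8.108 in

Adjust CN=37 to AMC I: 4.2·37/(10 − 0.058·37) → (777/5) ÷ (3927/500) = 3700/187 ≈ 19.786
Max retention: S = 1000/(3700/187) − 10 = 1500/37 in (≈ 40.541 in)
Ia = 0.2·(1500/37) = 300/37 in ≈ 8.108 in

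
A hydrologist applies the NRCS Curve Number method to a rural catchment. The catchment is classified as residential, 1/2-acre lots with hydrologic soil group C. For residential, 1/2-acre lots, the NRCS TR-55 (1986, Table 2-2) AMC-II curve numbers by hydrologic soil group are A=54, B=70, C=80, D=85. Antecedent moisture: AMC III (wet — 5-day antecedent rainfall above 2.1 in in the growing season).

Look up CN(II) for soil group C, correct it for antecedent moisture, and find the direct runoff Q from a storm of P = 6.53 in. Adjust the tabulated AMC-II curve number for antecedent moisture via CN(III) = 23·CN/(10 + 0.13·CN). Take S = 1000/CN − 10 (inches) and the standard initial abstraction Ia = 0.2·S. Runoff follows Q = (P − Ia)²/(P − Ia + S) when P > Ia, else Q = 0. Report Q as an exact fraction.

NRCS table: residential, 1/2-acre lots, soil group C → CN(II) = 80
CN(III) from CN(II)=80: (23·80)/(10 + 0.13·80) = 4600/51 ≈ 90.196
Max retention: S = 1000/(4600/51) − 10 = 25/23 in (≈ 1.087 in)
Ia = 0.2S: 0.2·1.087 = 0.217 in (exactly 5/23)
P − Ia = 6.530 − 0.217 = 14519/2300 ≈ 6.313 in (> 0, runoff occurs)
Runoff Q = (P−Ia)²/(P−Ia+S) = (6.313)²/(6.313+1.087) = 210801361/39143700 ≈ 5.385 in

Q = 210801361/39143700 in ≈ 5.385 in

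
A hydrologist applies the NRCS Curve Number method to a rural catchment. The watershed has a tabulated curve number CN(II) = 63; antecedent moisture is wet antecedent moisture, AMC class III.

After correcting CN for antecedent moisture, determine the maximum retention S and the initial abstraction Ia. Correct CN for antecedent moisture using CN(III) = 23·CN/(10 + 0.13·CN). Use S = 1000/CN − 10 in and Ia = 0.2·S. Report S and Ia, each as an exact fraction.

CN(III) from CN(II)=63: (23·63)/(10 + 0.13·63) = 144900/1819 ≈ 79.659
S = 1000/(144900/1819) − 10 = 3700/1449 in ≈ 2.553 in
Initial abstraction Ia = S/5 = (3700/1449)/5 = 740/1449 ≈ 0.511 in

S = 3700/1449 in ≈ 2.553 in; Ia = 740/1449 in ≈ 0.511 in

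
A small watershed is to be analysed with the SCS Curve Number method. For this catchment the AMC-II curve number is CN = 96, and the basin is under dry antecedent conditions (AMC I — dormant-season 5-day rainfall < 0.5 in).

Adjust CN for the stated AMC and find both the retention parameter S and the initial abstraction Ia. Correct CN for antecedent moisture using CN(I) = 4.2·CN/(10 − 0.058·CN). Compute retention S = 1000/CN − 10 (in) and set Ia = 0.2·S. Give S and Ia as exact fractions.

S = 125/126 in ≈ 0.992 in; Ia = 25/126 in ≈ 0.198 in

Dry (AMC I): CN(I) = 4.2·96/(10 − 0.058·96) = (2016/5)/(554/125) = 25200/277 ≈ 90.975
Max retention: S = 1000/(25200/277) − 10 = 125/126 in (≈ 0.992 in)
Ia = 0.2·(125/126) = 25/126 in ≈ 0.198 in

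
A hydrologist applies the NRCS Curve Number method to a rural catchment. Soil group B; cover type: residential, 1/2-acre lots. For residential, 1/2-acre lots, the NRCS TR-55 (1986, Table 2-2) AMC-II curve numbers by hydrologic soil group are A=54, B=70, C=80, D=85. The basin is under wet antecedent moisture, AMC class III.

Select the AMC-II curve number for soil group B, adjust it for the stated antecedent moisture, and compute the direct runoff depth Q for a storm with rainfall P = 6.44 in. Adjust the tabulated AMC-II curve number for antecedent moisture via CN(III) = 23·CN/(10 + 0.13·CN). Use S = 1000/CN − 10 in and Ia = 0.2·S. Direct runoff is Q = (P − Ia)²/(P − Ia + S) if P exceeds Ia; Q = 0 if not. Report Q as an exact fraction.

NRCS table: residential, 1/2-acre lots, soil group B → CN(II) = 70
Adjust CN=70 to AMC III: 23·70/(10 + 0.13·70) → 1610 ÷ (191/10) = 16100/191 ≈ 84.293
S = 1000/(16100/191) − 10 = 300/161 in ≈ 1.863 in
Initial abstraction Ia = S/5 = (300/161)/5 = 60/161 ≈ 0.373 in
P − Ia = 6.440 − 0.373 = 24421/4025 ≈ 6.067 in (> 0, runoff occurs)
Q: (24421/4025)² ÷ (31921/4025) = 596385241/128482025 in (≈ 4.642 in)

Q = 596385241/128482025 in ≈ 4.642 in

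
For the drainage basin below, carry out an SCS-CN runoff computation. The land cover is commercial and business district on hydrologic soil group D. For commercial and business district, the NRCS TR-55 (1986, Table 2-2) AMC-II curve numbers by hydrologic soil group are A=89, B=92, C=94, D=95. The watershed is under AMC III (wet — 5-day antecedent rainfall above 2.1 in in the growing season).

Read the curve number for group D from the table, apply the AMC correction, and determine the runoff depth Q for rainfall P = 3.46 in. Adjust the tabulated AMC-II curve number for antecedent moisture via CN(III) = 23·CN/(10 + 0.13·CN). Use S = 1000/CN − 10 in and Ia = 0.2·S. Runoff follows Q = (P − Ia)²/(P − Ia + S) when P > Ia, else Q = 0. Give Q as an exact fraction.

NRCS table: commercial and business district, soil group D → CN(II) = 95
Wet (AMC III): CN(III) = 23·95/(10 + 0.13·95) = 2185/(447/20) = 43700/447 ≈ 97.763
S = 1000/(43700/447) − 10 = 100/437 in ≈ 0.229 in
Ia = 0.2·(100/437) = 20/437 in ≈ 0.046 in
P − Ia = 3.460 − 0.046 = 74601/21850 ≈ 3.414 in (> 0, runoff occurs)
Q = (74601/21850)²/((74601/21850) + 100/437) = (5565309201/477422500)/(79601/21850) = 5565309201/1739281850 in ≈ 3.200 in

Q = 5565309201/1739281850 in ≈ 3.200 in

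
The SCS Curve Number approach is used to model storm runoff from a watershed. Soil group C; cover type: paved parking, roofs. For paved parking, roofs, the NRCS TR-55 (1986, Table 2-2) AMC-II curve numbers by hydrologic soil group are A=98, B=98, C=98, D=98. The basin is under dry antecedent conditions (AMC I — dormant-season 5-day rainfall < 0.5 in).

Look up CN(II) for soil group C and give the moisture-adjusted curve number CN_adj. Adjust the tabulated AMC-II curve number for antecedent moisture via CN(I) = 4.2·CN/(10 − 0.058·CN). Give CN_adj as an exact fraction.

CN_adj = 102900/1079 ≈ 95.366

NRCS table: paved parking, roofs, soil group C → CN(II) = 98
Dry (AMC I): CN(I) = 4.2·98/(10 − 0.058·98) = (2058/5)/(1079/250) = 102900/1079 ≈ 95.366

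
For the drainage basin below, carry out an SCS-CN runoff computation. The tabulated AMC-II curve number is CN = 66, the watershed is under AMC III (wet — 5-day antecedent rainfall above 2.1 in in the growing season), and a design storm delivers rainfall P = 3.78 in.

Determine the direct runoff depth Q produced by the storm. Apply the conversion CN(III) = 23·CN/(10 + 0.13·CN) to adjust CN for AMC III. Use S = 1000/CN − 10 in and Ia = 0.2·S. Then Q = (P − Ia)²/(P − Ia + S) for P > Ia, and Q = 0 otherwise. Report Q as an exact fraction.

CN(III) from CN(II)=66: (23·66)/(10 + 0.13·66) = 75900/929 ≈ 81.701
S = 1000/(75900/929) − 10 = 1700/759 in ≈ 2.240 in
Ia = 0.2S: 0.2·2.240 = 0.448 in (exactly 340/759)
Since P=3.780 > Ia=0.448: effective rainfall P−Ia = 126451/37950 in
Runoff Q = (P−Ia)²/(P−Ia+S) = (3.332)²/(3.332+2.240) = 15989855401/8024565450 ≈ 1.993 in

Q = 15989855401/8024565450 in ≈ 1.993 in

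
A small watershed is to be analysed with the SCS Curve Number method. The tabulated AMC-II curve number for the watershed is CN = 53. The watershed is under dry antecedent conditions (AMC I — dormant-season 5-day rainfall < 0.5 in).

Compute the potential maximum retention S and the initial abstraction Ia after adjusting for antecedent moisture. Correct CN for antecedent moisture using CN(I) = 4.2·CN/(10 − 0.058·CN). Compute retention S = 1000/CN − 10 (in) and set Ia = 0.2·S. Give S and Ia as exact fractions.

Adjust CN=53 to AMC I: 4.2·53/(10 − 0.058·53) → (1113/5) ÷ (3463/500) = 111300/3463 ≈ 32.140
Retention S: 1000/CN − 10 with CN=32.140 → S = 23500/1113 ≈ 21.114 in
Initial abstraction Ia = S/5 = (23500/1113)/5 = 4700/1113 ≈ 4.223 in

S = 23500/1113 in ≈ 21.114 in; Ia = 4700/1113 in ≈ 4.223 in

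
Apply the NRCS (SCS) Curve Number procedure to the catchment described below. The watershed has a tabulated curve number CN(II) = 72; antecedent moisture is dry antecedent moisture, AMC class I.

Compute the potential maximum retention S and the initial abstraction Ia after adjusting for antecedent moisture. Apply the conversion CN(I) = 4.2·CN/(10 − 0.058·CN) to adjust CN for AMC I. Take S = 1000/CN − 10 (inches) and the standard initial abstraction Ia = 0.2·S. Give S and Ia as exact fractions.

S = 250/27 in ≈ 9.259 in; Ia = 50/27 in ≈ 1.852 in

Adjust CN=72 to AMC I: 4.2·72/(10 − 0.058·72) → (1512/5) ÷ (728/125) = 675/13 ≈ 51.923
Retention S: 1000/CN − 10 with CN=51.923 → S = 250/27 ≈ 9.259 in
Ia = 0.2S: 0.2·9.259 = 1.852 in (exactly 50/27)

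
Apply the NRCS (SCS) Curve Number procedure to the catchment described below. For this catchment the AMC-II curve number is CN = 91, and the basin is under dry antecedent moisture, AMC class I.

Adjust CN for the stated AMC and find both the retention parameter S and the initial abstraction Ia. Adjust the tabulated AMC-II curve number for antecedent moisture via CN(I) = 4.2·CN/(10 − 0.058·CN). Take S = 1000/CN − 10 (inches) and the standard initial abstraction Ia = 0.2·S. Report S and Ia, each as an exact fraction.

Adjust CN=91 to AMC I: 4.2·91/(10 − 0.058·91) → (1911/5) ÷ (2361/500) = 63700/787 ≈ 80.940
S = 1000/(63700/787) − 10 = 1500/637 in ≈ 2.355 in
Ia = 0.2S: 0.2·2.355 = 0.471 in (exactly 300/637)

S = 1500/637 in ≈ 2.355 in; Ia = 300/637 in ≈ 0.471 in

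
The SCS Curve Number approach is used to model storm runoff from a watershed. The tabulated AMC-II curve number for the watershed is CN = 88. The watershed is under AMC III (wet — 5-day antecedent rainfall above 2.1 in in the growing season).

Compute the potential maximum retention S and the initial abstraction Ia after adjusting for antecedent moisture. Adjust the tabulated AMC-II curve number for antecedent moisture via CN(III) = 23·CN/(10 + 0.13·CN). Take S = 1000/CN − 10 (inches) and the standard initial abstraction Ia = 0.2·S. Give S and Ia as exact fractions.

CN(III) from CN(II)=88: (23·88)/(10 + 0.13·88) = 6325/67 ≈ 94.403
S = 1000/(6325/67) − 10 = 150/253 in ≈ 0.593 in
Initial abstraction Ia = S/5 = (150/253)/5 = 30/253 ≈ 0.119 in

S = 150/253 in ≈ 0.593 in; Ia = 30/253 in ≈ 0.119 in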